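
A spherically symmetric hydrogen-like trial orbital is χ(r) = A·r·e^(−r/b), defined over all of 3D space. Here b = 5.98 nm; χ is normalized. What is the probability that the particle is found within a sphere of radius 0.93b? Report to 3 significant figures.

P = ∫ |χ|² 4πr² dr over r ≤ 0.93b.
A² is fixed by ∫₀^∞ 4πr²|χ|² dr = 1, i.e. A² = (3·π·b^5)^(−1).
In terms of u = r/b (A², 4π and the length scale all cancel between numerator and denominator), P = [∫_{0}^{0.93} u^4·e^(-2·u) du] / [∫_{0}^{∞} u^4·e^(-2·u) du].
With ∫ u^4·e^(-2·u) du = -(u^4/2 + u^3 + 3·u^2/2 + 3·u/2 + 3/4)·e^(-2·u) + C, the region integral is ≈ 0.030678 and the full one is 3/4.
Taking the ratio yields P = 0.04090.

P ≈ 0.0409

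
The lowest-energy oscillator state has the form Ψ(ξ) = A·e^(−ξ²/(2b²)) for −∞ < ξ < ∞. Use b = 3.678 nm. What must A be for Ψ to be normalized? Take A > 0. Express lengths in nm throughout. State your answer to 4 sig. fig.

A ≈ 0.3917 nm^(-1/2)

Require ∫ |Ψ|² dξ = 1 over the whole domain.
Using the Gaussian integral ∫_{−∞}^{∞} e^(−αξ²) dξ = √(π/α), the integral (without the A² prefactor) comes out to √(π)·b.
Substituting b = 3.678 gives A² = 0.15340, so A = 0.39166.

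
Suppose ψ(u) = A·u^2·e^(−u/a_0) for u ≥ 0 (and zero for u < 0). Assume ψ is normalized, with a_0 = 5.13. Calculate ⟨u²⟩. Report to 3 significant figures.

⟨u^2⟩ ≈ 197

⟨u²⟩ = ∫ u^2 |ψ|² du over the full domain.
With ∫₀^∞ u^6 e^(−αu) du = 6!/α^7, evaluating both integrals, ⟨u²⟩ = 15·a_0^2/2.
With a_0 = 5.13, ⟨u^2⟩ = 197.4.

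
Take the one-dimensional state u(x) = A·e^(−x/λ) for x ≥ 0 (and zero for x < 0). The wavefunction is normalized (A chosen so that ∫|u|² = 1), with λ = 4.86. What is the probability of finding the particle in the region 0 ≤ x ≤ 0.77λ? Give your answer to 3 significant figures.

The probability is P = ∫ |u|² dx over [0, 0.77λ].
With A² fixed by ∫|u|² = 1, i.e. A² = (λ/2)^(−1), substitute and integrate.
In terms of t = x/λ (A² and the length scale cancel between numerator and denominator), P = [∫_{0}^{0.77} e^(-2·t) dt] / [∫_{0}^{∞} e^(-2·t) dt].
Using ∫ e^(-2·t) dt = -e^(-2·t)/2, the numerator is 1/2 - e^(-77/50)/2 and the denominator is 1/2.
Evaluating gives P = 0.7856.

P ≈ 0.786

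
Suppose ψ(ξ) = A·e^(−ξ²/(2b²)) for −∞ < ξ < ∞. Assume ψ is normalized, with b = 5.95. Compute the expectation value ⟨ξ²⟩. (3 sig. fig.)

⟨ξ²⟩ = ∫ ξ^2 |ψ|² dξ over the full domain.
Using the Gaussian integral ∫_{−∞}^{∞} e^(−αξ²) dξ = √(π/α), evaluating both integrals, ⟨ξ²⟩ = b^2/2.
With b = 5.95, ⟨ξ^2⟩ = 17.70.

⟨ξ^2⟩ ≈ 17.7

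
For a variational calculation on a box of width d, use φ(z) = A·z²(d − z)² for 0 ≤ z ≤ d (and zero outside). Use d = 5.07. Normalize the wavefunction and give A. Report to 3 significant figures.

A ≈ 0.0169

The normalization condition is ∫|φ|² dz = 1 from 0 to d.
Expanding the polynomial and integrating term by term, the integral (without the A² prefactor) comes out to d^9/630.
Hence A² = 1/[d^9/630].
Substituting d = 5.07 gives A² = 0.0002846, so A = 0.01687.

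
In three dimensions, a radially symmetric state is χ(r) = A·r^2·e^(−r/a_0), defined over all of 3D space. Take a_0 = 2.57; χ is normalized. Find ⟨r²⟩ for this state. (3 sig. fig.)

⟨r²⟩ = ∫ r^2 |χ|² 4πr² dr over the full domain.
With ∫₀^∞ r^8 e^(−αr) dr = 8!/α^9, since the A² factors cancel between numerator and denominator, ⟨r²⟩ = 14·a_0^2.
Putting a_0 = 2.57 gives 92.47.

⟨r^2⟩ ≈ 92.5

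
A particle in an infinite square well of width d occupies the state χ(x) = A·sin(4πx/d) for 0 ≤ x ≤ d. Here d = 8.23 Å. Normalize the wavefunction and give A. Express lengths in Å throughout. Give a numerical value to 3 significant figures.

We need A² ∫|f|² dx = 1, taking the integral from 0 to d.
With ∫₀^d sin²(nπx/d) dx = d/2, carrying out the integral gives A² · d/2.
Setting this equal to 1 gives A² = 1/(d/2).
Substituting d = 8.23 gives A² = 0.2430, so A = 0.4930.

A ≈ 0.493 Å^(-1/2)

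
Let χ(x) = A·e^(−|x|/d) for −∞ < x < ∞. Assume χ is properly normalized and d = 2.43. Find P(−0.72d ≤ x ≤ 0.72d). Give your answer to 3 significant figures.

P ≈ 0.763

P = ∫_{−0.72d}^{0.72d} |χ(x)|² dx.
With A² fixed by ∫|χ|² = 1, i.e. A² = (d)^(−1), substitute and integrate.
By symmetry take twice the x ≥ 0 contribution in numerator and denominator; the 2's cancel. Substituting u = x/d, A² and the length scale cancel in the ratio: P = ∫_{0}^{0.72} e^(-2·u) du / ∫_{0}^{∞} e^(-2·u) du.
With ∫ e^(-2·u) du = -e^(-2·u)/2 + C, the region integral is 1/2 - e^(-36/25)/2 and the full one is 1/2.
The result is P = 0.7631.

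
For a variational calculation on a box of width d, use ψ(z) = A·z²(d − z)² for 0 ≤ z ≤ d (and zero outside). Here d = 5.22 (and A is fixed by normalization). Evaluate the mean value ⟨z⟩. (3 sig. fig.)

⟨z⟩ ≈ 2.61

⟨z⟩ = ∫ z |ψ|² dz over the full domain.
Since the A² factors cancel between numerator and denominator, ⟨z⟩ = d/2.
Putting d = 5.22 gives 2.610.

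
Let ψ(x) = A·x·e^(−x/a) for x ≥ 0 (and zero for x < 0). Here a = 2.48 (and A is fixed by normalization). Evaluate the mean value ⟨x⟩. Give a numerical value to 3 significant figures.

⟨x⟩ = ∫ x |ψ|² dx over the full domain.
The ratio of the moment integral to the normalization integral gives ⟨x⟩ = 3·a/2.
With a = 2.48, ⟨x⟩ = 3.720.

⟨x⟩ ≈ 3.72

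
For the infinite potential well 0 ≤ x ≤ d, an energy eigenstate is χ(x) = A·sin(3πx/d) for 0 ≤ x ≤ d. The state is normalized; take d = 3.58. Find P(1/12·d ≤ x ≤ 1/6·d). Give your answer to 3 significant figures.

P ≈ 0.136

The probability is P = ∫ |χ|² dx over [1/12·d, 1/6·d].
With A² fixed by ∫|χ|² = 1, i.e. A² = (d/2)^(−1), substitute and integrate.
Substituting u = x/d, A² and the length scale cancel in the ratio: P = ∫_{1/12}^{1/6} sin(3·π·u)^2 du / ∫_{0}^{1} sin(3·π·u)^2 du.
An antiderivative of sin(3·π·u)^2 is u/2 - sin(6·π·u)/(12·π); evaluating from 1/12 to 1/6 gives 1/(12·π) + 1/24, while the full integral is 1/2.
Evaluating gives P = (2 + π)/(12·π).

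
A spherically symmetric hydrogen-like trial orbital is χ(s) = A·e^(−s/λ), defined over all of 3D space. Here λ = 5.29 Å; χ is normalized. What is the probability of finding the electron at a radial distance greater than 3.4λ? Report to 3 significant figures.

With dV = 4πs²ds, the probability is ∫|χ|² dV over s > 3.4λ.
Normalization gives A² = 1/(π·λ^3).
Substituting u = s/λ, A², 4π and the length scale all cancel in the ratio: P = ∫_{3.4}^{∞} u^2·e^(-2·u) du / ∫_{0}^{∞} u^2·e^(-2·u) du.
With ∫ u^2·e^(-2·u) du = -(2·u^2 + 2·u + 1)·e^(-2·u)/4 + C, the region integral is 773·e^(-34/5)/100 and the full one is 1/4.
This evaluates to P = 0.03444.

P ≈ 0.0344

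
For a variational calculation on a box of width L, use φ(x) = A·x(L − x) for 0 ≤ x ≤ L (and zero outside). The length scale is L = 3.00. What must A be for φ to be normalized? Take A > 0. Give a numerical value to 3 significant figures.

A ≈ 0.351

We need A² ∫|f|² dx = 1, taking the integral from 0 to L.
Expanding the polynomial and integrating term by term, ∫|φ|² dx = A²·(L^5/30).
So A² = (L^5/30)^(−1).
Plugging in L = 3.00 yields A = 0.3514.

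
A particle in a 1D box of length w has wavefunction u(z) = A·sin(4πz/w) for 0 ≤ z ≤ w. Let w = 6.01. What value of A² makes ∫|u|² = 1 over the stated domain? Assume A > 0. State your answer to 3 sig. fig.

We need A² ∫|f|² dz = 1, taking the integral from 0 to w.
∫|u|² dz = A²·(w/2).
So A² = (w/2)^(−1).
With w = 6.01: A² = 0.3328 and A = 0.5769.

A^2 ≈ 0.333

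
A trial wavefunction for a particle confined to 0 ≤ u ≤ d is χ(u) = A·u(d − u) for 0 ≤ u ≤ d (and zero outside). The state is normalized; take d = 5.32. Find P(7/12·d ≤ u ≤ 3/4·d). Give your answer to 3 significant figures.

P = ∫_{7/12·d}^{3/4·d} |χ(u)|² du.
With A² fixed by ∫|χ|² = 1, i.e. A² = (d^5/30)^(−1), substitute and integrate.
Substituting t = u/d, A² and the length scale cancel in the ratio: P = ∫_{7/12}^{3/4} t^2·(1 - t)^2 dt / ∫_{0}^{1} t^2·(1 - t)^2 dt.
Using ∫ t^2·(1 - t)^2 dt = t^3·(6·t^2 - 15·t + 10)/30, the numerator is ≈ 0.0081035 and the denominator is 1/30.
Taking the ratio, P = 0.2431.

P ≈ 0.243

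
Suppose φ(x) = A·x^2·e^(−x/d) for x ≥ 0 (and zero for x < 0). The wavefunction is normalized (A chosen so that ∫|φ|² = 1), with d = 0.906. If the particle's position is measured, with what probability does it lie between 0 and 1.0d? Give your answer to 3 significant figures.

|φ|² is the probability density, so P = ∫_{0}^{1.0d} |φ|² dx.
Since A² = 1/(3·d^5/4), this is the region integral divided by the full normalization integral.
Let u = x/d; then A² and the length scale cancel, so P = ∫_{0}^{1.0} u^4·e^(-2·u) du ÷ ∫_{0}^{∞} u^4·e^(-2·u) du.
An antiderivative of u^4·e^(-2·u) is -(u^4/2 + u^3 + 3·u^2/2 + 3·u/2 + 3/4)·e^(-2·u); evaluating from 0 to 1.0 gives 3/4 - 21·e^(-2)/4, while the full integral is 3/4.
Evaluating gives P = 0.05265.

P ≈ 0.0527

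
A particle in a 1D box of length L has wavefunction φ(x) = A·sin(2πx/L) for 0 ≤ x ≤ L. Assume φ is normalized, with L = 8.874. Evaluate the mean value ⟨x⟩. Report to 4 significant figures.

⟨x⟩ = ∫ x |φ|² dx over the full domain.
Using sin²θ = (1 − cos 2θ)/2, the ratio of the moment integral to the normalization integral gives ⟨x⟩ = L/2.
With L = 8.874, ⟨x⟩ = 4.4370.

⟨x⟩ ≈ 4.437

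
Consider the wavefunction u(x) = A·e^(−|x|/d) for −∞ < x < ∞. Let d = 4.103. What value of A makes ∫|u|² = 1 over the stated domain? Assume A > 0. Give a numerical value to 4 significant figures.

The normalization condition is ∫|u|² dx = 1 from −∞ to ∞.
∫|u|² dx = A²·(d).
Setting this equal to 1 gives A² = 1/(d).
Plugging in d = 4.103 yields A = 0.49368.

A ≈ 0.4937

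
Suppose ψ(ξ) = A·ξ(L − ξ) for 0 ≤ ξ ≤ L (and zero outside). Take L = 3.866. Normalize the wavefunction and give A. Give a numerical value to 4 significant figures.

Require ∫ |ψ|² dξ = 1 over the whole domain.
Expanding the polynomial and integrating term by term, with ψ = A·ξ(L − ξ), the integral evaluates to A²·[L^5/30].
Setting this equal to 1 gives A² = 1/(L^5/30).
With L = 3.866: A² = 0.034739 and A = 0.18638.

A ≈ 0.1864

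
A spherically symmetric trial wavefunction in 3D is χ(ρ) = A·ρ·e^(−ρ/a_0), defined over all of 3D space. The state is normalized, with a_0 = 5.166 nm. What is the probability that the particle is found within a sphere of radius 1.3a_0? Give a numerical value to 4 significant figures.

P = ∫ |χ|² 4πρ² dρ over ρ ≤ 1.3a_0.
A² is fixed by ∫₀^∞ 4πρ²|χ|² dρ = 1, i.e. A² = (3·π·a_0^5)^(−1).
Let u = ρ/a_0; then A², 4π and the length scale all cancel, so P = ∫_{0}^{1.3} u^4·e^(-2·u) du ÷ ∫_{0}^{∞} u^4·e^(-2·u) du.
An antiderivative of u^4·e^(-2·u) is -(u^4/2 + u^3 + 3·u^2/2 + 3·u/2 + 3/4)·e^(-2·u); evaluating from 0 to 1.3 gives ≈ 0.0919324, while the full integral is 3/4.
This evaluates to P = 0.12258.

P ≈ 0.1226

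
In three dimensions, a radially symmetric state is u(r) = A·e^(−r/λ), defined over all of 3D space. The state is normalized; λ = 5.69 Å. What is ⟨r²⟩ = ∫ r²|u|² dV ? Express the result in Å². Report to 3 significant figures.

The expectation value is the |u|²-weighted average of r^2: ∫ r^2|u|² 4πr² dr.
The ratio of the moment integral to the normalization integral gives ⟨r²⟩ = 3·λ^2.
With λ = 5.69, ⟨r^2⟩ = 97.13.

⟨r^2⟩ ≈ 97.1 Å^2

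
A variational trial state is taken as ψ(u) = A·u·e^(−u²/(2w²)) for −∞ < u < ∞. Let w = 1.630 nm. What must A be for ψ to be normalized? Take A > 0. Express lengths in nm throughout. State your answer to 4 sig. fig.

A ≈ 0.5104 nm^(-3/2)

Normalization requires ∫|ψ|² du = 1, integrated from −∞ to ∞.
Carrying out the integral gives A² · √(π)·w^3/2.
Setting this equal to 1 gives A² = 1/(√(π)·w^3/2).
Plugging in w = 1.630 yields A = 0.51044.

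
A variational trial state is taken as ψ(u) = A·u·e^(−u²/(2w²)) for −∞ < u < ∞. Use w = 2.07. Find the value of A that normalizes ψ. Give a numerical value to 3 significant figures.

A ≈ 0.357

Require ∫ |ψ|² du = 1 over the whole domain.
With ψ = A·u·e^(−u²/(2w²)), the integral evaluates to A²·[√(π)·w^3/2].
Hence A² = 1/[√(π)·w^3/2].
With w = 2.07: A² = 0.1272 and A = 0.3567.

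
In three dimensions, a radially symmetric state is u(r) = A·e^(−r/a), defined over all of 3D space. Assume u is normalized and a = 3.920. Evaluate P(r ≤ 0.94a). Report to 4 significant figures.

P = ∫ |u|² 4πr² dr over r ≤ 0.94a.
The full normalization integral is A²·[π·a^3] = 1, fixing A².
Substituting t = r/a, A², 4π and the length scale all cancel in the ratio: P = ∫_{0}^{0.94} t^2·e^(-2·t) dt / ∫_{0}^{∞} t^2·e^(-2·t) dt.
An antiderivative of t^2·e^(-2·t) is -(2·t^2 + 2·t + 1)·e^(-2·t)/4; evaluating from 0 to 0.94 gives 1/4 - 5809·e^(-47/25)/5000, while the full integral is 1/4.
The region integral divided by the full integral gives P = 0.29088.

P ≈ 0.2909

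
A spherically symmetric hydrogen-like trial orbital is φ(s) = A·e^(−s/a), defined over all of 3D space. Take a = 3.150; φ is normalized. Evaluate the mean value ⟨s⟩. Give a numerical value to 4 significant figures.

By definition ⟨s⟩ = ∫ s |φ(s)|² 4πs² ds.
With ∫₀^∞ s^3 e^(−αs) ds = 3!/α^4, the ratio of the moment integral to the normalization integral gives ⟨s⟩ = 3·a/2.
With a = 3.150, ⟨s⟩ = 4.7250.

⟨s⟩ ≈ 4.725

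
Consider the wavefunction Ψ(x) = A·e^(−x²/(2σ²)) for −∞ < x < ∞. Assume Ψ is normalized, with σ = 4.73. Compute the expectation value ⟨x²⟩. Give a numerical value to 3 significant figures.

⟨x^2⟩ ≈ 11.2

By definition ⟨x²⟩ = ∫ x^2 |Ψ(x)|² dx.
Using the Gaussian integral ∫_{−∞}^{∞} e^(−αx²) dx = √(π/α), since the A² factors cancel between numerator and denominator, ⟨x²⟩ = σ^2/2.
Putting σ = 4.73 gives 11.19.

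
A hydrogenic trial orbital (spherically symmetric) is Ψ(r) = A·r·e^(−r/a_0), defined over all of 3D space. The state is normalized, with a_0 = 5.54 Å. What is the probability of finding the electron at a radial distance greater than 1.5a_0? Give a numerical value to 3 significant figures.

P = ∫ |Ψ|² 4πr² dr over r > 1.5a_0.
Normalization gives A² = 1/(3·π·a_0^5).
Let u = r/a_0; then A², 4π and the length scale all cancel, so P = ∫_{1.5}^{∞} u^4·e^(-2·u) du ÷ ∫_{0}^{∞} u^4·e^(-2·u) du.
With ∫ u^4·e^(-2·u) du = -(u^4/2 + u^3 + 3·u^2/2 + 3·u/2 + 3/4)·e^(-2·u) + C, the region integral is 393·e^(-3)/32 and the full one is 3/4.
Taking the ratio yields P = 0.8153.

P ≈ 0.815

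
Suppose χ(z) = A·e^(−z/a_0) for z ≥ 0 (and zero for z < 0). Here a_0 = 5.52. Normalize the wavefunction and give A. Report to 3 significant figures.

A ≈ 0.602

The normalization condition is ∫|χ|² dz = 1 from 0 to ∞.
The integral (without the A² prefactor) comes out to a_0/2.
Plugging in a_0 = 5.52 yields A = 0.6019.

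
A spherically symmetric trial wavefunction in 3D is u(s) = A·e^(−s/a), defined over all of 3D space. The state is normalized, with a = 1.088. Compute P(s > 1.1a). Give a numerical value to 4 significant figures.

P = ∫ |u|² 4πs² ds over s > 1.1a.
Normalization gives A² = 1/(π·a^3).
Let t = s/a; then A², 4π and the length scale all cancel, so P = ∫_{1.1}^{∞} t^2·e^(-2·t) dt ÷ ∫_{0}^{∞} t^2·e^(-2·t) dt.
An antiderivative of t^2·e^(-2·t) is -(2·t^2 + 2·t + 1)·e^(-2·t)/4; evaluating from 1.1 to ∞ gives 281·e^(-11/5)/200, while the full integral is 1/4.
Taking the ratio yields P = 0.62271.

P ≈ 0.6227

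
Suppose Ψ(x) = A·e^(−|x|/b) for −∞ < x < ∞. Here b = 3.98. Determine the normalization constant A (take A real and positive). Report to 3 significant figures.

We need A² ∫|f|² dx = 1, taking the integral from −∞ to ∞.
With ∫₀^∞ x^0 e^(−αx) dx = 0!/α^1, ∫|Ψ|² dx = A²·(b).
Setting this equal to 1 gives A² = 1/(b).
Plugging in b = 3.98 yields A = 0.5013.

A ≈ 0.501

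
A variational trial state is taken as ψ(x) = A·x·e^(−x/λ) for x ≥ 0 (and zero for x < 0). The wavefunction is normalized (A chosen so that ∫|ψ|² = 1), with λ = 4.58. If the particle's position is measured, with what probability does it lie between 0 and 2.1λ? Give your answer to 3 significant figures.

P ≈ 0.790

|ψ|² is the probability density, so P = ∫_{0}^{2.1λ} |ψ|² dx.
With A² fixed by ∫|ψ|² = 1, i.e. A² = (λ^3/4)^(−1), substitute and integrate.
Let u = x/λ; then A² and the length scale cancel, so P = ∫_{0}^{2.1} u^2·e^(-2·u) du ÷ ∫_{0}^{∞} u^2·e^(-2·u) du.
Using ∫ u^2·e^(-2·u) du = -(2·u^2 + 2·u + 1)·e^(-2·u)/4, the numerator is 1/4 - 701·e^(-21/5)/200 and the denominator is 1/4.
The result is P = 0.7898.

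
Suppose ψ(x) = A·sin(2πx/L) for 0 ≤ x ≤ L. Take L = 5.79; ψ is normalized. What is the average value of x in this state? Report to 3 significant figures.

⟨x⟩ ≈ 2.90

⟨x⟩ = ∫ x |ψ|² dx over the full domain.
Using sin²θ = (1 − cos 2θ)/2, the ratio of the moment integral to the normalization integral gives ⟨x⟩ = L/2.
With L = 5.79, ⟨x⟩ = 2.895.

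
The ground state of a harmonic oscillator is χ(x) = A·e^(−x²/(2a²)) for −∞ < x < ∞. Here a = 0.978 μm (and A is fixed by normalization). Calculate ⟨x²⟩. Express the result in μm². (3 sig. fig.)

⟨x²⟩ = ∫ x^2 |χ|² dx over the full domain.
The ratio of the moment integral to the normalization integral gives ⟨x²⟩ = a^2/2.
Putting a = 0.978 gives 0.4782.

⟨x^2⟩ ≈ 0.478 μm^2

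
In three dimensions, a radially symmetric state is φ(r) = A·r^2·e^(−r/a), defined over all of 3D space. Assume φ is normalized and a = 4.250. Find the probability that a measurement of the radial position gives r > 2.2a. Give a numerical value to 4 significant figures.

P ≈ 0.8436

Integrate the radial probability density 4πr²|φ|² over r > 2.2a.
The full normalization integral is A²·[45·π·a^7/2] = 1, fixing A².
Let u = r/a; then A², 4π and the length scale all cancel, so P = ∫_{2.2}^{∞} u^6·e^(-2·u) du ÷ ∫_{0}^{∞} u^6·e^(-2·u) du.
Using ∫ u^6·e^(-2·u) du = -(4·u^6 + 12·u^5 + 30·u^4 + 60·u^3 + 90·u^2 + 90·u + 45)·e^(-2·u)/8, the numerator is ≈ 4.74550 and the denominator is 45/8.
Taking the ratio yields P = 0.84365.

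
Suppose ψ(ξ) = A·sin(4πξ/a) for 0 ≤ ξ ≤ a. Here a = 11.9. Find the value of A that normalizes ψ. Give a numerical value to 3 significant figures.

A ≈ 0.410

The normalization condition is ∫|ψ|² dξ = 1 from 0 to a.
With ∫₀^a sin²(nπξ/a) dξ = a/2, carrying out the integral gives A² · a/2.
So A² = (a/2)^(−1).
Substituting a = 11.9 gives A² = 0.1681, so A = 0.4100.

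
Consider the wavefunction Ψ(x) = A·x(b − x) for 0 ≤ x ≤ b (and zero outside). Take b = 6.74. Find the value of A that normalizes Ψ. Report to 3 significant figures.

A ≈ 0.0464

Require ∫ |Ψ|² dx = 1 over the whole domain.
The integral (without the A² prefactor) comes out to b^5/30.
So A² = (b^5/30)^(−1).
Substituting b = 6.74 gives A² = 0.002157, so A = 0.04644.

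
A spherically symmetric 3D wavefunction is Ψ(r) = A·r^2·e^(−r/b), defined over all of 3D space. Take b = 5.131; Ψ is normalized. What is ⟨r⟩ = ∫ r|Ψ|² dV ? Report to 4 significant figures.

The expectation value is the |Ψ|²-weighted average of r: ∫ r|Ψ|² 4πr² dr.
Recall ∫₀^∞ r^m e^(−r/β) dr = m!·β^(m+1), evaluating both integrals, ⟨r⟩ = 7·b/2.
Putting b = 5.131 gives 17.959.

⟨r⟩ ≈ 17.96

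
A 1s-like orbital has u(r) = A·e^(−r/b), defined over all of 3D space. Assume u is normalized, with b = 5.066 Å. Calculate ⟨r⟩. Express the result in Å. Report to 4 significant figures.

By definition ⟨r⟩ = ∫ r |u(r)|² 4πr² dr.
Evaluating both integrals, ⟨r⟩ = 3·b/2.
Putting b = 5.066 gives 7.5990.

⟨r⟩ ≈ 7.599 Å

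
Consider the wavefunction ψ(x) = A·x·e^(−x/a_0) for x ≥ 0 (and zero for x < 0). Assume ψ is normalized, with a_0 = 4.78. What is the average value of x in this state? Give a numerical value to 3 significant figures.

The expectation value is the |ψ|²-weighted average of x: ∫ x|ψ|² dx.
The ratio of the moment integral to the normalization integral gives ⟨x⟩ = 3·a_0/2.
Putting a_0 = 4.78 gives 7.170.

⟨x⟩ ≈ 7.17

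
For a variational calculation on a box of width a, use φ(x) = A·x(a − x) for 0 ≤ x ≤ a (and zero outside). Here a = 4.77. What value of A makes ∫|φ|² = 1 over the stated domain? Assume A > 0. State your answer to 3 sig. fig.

A ≈ 0.110

We need A² ∫|f|² dx = 1, taking the integral from 0 to a.
Expanding the polynomial and integrating term by term, carrying out the integral gives A² · a^5/30.
Substituting a = 4.77 gives A² = 0.01215, so A = 0.1102.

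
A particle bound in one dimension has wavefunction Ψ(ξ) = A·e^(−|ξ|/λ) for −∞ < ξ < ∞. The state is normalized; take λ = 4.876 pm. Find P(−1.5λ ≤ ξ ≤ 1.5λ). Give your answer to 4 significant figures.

P ≈ 0.9502

The probability is P = ∫ |Ψ|² dξ over [−1.5λ, 1.5λ].
With A² fixed by ∫|Ψ|² = 1, i.e. A² = (λ)^(−1), substitute and integrate.
Both integrals are even about ξ = 0, so only the ξ ≥ 0 halves are needed (the factors of 2 cancel). Substituting u = ξ/λ, A² and the length scale cancel in the ratio: P = ∫_{0}^{1.5} e^(-2·u) du / ∫_{0}^{∞} e^(-2·u) du.
An antiderivative of e^(-2·u) is -e^(-2·u)/2; evaluating from 0 to 1.5 gives 1/2 - e^(-3)/2, while the full integral is 1/2.
Taking the ratio, P = 0.95021.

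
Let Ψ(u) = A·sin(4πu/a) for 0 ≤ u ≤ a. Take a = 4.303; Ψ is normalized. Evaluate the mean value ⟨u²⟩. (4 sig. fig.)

⟨u^2⟩ ≈ 6.113

By definition ⟨u²⟩ = ∫ u^2 |Ψ(u)|² du.
Evaluating both integrals, ⟨u²⟩ = -a^2/(32·π^2) + a^2/3.
Putting a = 4.303 gives 6.1133.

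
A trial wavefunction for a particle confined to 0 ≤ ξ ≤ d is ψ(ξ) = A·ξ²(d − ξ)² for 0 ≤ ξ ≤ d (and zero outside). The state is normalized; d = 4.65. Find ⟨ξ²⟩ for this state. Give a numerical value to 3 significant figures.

⟨ξ^2⟩ ≈ 5.90

By definition ⟨ξ²⟩ = ∫ ξ^2 |ψ(ξ)|² dξ.
Expanding the polynomial and integrating term by term, since the A² factors cancel between numerator and denominator, ⟨ξ²⟩ = 3·d^2/11.
With d = 4.65, ⟨ξ^2⟩ = 5.897.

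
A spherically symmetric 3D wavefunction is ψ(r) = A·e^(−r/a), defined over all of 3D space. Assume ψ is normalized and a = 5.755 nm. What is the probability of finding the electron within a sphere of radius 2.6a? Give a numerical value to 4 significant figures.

P ≈ 0.8912

Integrate the radial probability density 4πr²|ψ|² over r ≤ 2.6a.
Normalization gives A² = 1/(π·a^3).
In terms of u = r/a (A², 4π and the length scale all cancel between numerator and denominator), P = [∫_{0}^{2.6} u^2·e^(-2·u) du] / [∫_{0}^{∞} u^2·e^(-2·u) du].
Using ∫ u^2·e^(-2·u) du = -(2·u^2 + 2·u + 1)·e^(-2·u)/4, the numerator is 1/4 - 493·e^(-26/5)/100 and the denominator is 1/4.
Taking the ratio yields P = 0.89121.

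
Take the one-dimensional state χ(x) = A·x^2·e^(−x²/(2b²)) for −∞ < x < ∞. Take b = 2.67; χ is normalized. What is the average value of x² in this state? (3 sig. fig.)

⟨x²⟩ = ∫ x^2 |χ|² dx over the full domain.
Since the A² factors cancel between numerator and denominator, ⟨x²⟩ = 5·b^2/2.
With b = 2.67, ⟨x^2⟩ = 17.82.

⟨x^2⟩ ≈ 17.8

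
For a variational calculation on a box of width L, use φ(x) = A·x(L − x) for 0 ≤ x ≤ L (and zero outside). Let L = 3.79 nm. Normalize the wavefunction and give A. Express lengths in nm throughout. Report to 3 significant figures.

A ≈ 0.196 nm^(-5/2)

Normalization requires ∫|φ|² dx = 1, integrated from 0 to L.
Expanding the polynomial and integrating term by term, with φ = A·x(L − x), the integral evaluates to A²·[L^5/30].
Setting this equal to 1 gives A² = 1/(L^5/30).
Substituting L = 3.79 gives A² = 0.03836, so A = 0.1959.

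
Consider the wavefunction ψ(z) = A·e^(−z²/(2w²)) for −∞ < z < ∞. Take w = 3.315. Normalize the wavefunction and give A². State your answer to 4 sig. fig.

A^2 ≈ 0.1702

Normalization requires ∫|ψ|² dz = 1, integrated from −∞ to ∞.
∫|ψ|² dz = A²·(√(π)·w).
Plugging in w = 3.315 yields A = 0.41254.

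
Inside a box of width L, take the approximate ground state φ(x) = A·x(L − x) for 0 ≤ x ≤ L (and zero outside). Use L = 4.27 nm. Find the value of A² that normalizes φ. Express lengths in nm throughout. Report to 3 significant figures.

The normalization condition is ∫|φ|² dx = 1 from 0 to L.
Expanding the polynomial and integrating term by term, with φ = A·x(L − x), the integral evaluates to A²·[L^5/30].
Setting this equal to 1 gives A² = 1/(L^5/30).
Substituting L = 4.27 gives A² = 0.02113, so A = 0.1454.

A^2 ≈ 0.0211 nm^(-5)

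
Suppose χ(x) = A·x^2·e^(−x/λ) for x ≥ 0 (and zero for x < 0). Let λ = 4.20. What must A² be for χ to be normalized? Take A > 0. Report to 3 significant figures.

A^2 ≈ 0.00102

Normalization requires ∫|χ|² dx = 1, integrated from 0 to ∞.
With χ = A·x^2·e^(−x/λ), the integral evaluates to A²·[3·λ^5/4].
Setting this equal to 1 gives A² = 1/(3·λ^5/4).
Plugging in λ = 4.20 yields A = 0.03194.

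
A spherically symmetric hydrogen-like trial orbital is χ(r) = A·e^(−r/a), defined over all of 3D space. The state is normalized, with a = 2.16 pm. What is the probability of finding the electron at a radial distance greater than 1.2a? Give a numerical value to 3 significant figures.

P ≈ 0.570

P = ∫ |χ|² 4πr² dr over r > 1.2a.
The full normalization integral is A²·[π·a^3] = 1, fixing A².
Substituting u = r/a, A², 4π and the length scale all cancel in the ratio: P = ∫_{1.2}^{∞} u^2·e^(-2·u) du / ∫_{0}^{∞} u^2·e^(-2·u) du.
With ∫ u^2·e^(-2·u) du = -(2·u^2 + 2·u + 1)·e^(-2·u)/4 + C, the region integral is 157·e^(-12/5)/100 and the full one is 1/4.
This evaluates to P = 0.5697.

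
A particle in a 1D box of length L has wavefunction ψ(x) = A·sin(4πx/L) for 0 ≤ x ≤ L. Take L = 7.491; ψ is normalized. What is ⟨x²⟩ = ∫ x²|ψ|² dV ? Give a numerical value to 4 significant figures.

⟨x²⟩ = ∫ x^2 |ψ|² dx over the full domain.
Using sin²θ = (1 − cos 2θ)/2, evaluating both integrals, ⟨x²⟩ = -L^2/(32·π^2) + L^2/3.
With L = 7.491, ⟨x^2⟩ = 18.527.

⟨x^2⟩ ≈ 18.53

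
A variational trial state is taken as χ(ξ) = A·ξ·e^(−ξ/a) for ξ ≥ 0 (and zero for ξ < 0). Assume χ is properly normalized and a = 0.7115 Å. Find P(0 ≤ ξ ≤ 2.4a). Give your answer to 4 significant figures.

P ≈ 0.8575

P = ∫_{0}^{2.4a} |χ(ξ)|² dξ.
With A² fixed by ∫|χ|² = 1, i.e. A² = (a^3/4)^(−1), substitute and integrate.
In terms of u = ξ/a (A² and the length scale cancel between numerator and denominator), P = [∫_{0}^{2.4} u^2·e^(-2·u) du] / [∫_{0}^{∞} u^2·e^(-2·u) du].
Using ∫ u^2·e^(-2·u) du = -(2·u^2 + 2·u + 1)·e^(-2·u)/4, the numerator is 1/4 - 433·e^(-24/5)/100 and the denominator is 1/4.
Evaluating gives P = 0.85746.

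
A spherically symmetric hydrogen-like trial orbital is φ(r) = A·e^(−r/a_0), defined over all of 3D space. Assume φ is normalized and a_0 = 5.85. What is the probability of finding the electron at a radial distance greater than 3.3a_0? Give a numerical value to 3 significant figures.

P = ∫ |φ|² 4πr² dr over r > 3.3a_0.
A² is fixed by ∫₀^∞ 4πr²|φ|² dr = 1, i.e. A² = (π·a_0^3)^(−1).
In terms of u = r/a_0 (A², 4π and the length scale all cancel between numerator and denominator), P = [∫_{3.3}^{∞} u^2·e^(-2·u) du] / [∫_{0}^{∞} u^2·e^(-2·u) du].
An antiderivative of u^2·e^(-2·u) is -(2·u^2 + 2·u + 1)·e^(-2·u)/4; evaluating from 3.3 to ∞ gives 1469·e^(-33/5)/200, while the full integral is 1/4.
This evaluates to P = 0.03997.

P ≈ 0.0400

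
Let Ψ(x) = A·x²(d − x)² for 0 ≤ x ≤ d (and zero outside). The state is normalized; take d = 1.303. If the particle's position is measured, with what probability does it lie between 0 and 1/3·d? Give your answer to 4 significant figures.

|Ψ|² is the probability density, so P = ∫_{0}^{1/3·d} |Ψ|² dx.
With A² fixed by ∫|Ψ|² = 1, i.e. A² = (d^9/630)^(−1), substitute and integrate.
Let u = x/d; then A² and the length scale cancel, so P = ∫_{0}^{1/3} u^4·(1 - u)^4 du ÷ ∫_{0}^{1} u^4·(1 - u)^4 du.
Using ∫ u^4·(1 - u)^4 du = u^5·(70·u^4 - 315·u^3 + 540·u^2 - 420·u + 126)/630, the numerator is ≈ 0.000229914 and the denominator is 1/630.
The result is P = 0.14485.

P ≈ 0.1448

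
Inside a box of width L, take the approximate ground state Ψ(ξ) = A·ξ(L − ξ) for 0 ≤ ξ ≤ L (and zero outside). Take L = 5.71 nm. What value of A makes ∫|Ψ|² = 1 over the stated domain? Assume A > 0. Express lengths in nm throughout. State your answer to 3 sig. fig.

Require ∫ |Ψ|² dξ = 1 over the whole domain.
With Ψ = A·ξ(L − ξ), the integral evaluates to A²·[L^5/30].
Substituting L = 5.71 gives A² = 0.004942, so A = 0.07030.

A ≈ 0.0703 nm^(-5/2)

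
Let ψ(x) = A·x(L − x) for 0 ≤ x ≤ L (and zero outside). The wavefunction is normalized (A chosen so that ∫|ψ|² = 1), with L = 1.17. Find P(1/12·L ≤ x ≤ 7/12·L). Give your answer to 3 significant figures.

|ψ|² is the probability density, so P = ∫_{1/12·L}^{7/12·L} |ψ|² dx.
The normalization integral ∫|ψ|²dx over the whole domain equals L^5/30·A², and A² cancels in the ratio.
In terms of u = x/L (A² and the length scale cancel between numerator and denominator), P = [∫_{1/12}^{7/12} u^2·(1 - u)^2 du] / [∫_{0}^{1} u^2·(1 - u)^2 du].
An antiderivative of u^2·(1 - u)^2 is u^3·(6·u^2 - 15·u + 10)/30; evaluating from 1/12 to 7/12 gives ≈ 0.021610, while the full integral is 1/30.
This works out to P = 4481/6912.

P ≈ 0.648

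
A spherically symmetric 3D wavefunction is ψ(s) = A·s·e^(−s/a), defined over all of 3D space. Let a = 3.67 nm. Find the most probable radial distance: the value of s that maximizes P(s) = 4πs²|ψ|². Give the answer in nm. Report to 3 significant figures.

s ≈ 7.34 nm

The maximum of P(s) = 4πs²|ψ|² occurs where its derivative vanishes.
Solving yields s = 2·a.
With a = 3.67, the most probable radial distance is 7.340 nm.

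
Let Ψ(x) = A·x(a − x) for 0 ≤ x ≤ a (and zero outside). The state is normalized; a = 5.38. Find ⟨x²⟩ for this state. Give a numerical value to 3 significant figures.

⟨x^2⟩ ≈ 8.27

The expectation value is the |Ψ|²-weighted average of x^2: ∫ x^2|Ψ|² dx.
Expanding the polynomial and integrating term by term, the ratio of the moment integral to the normalization integral gives ⟨x²⟩ = 2·a^2/7.
Putting a = 5.38 gives 8.270.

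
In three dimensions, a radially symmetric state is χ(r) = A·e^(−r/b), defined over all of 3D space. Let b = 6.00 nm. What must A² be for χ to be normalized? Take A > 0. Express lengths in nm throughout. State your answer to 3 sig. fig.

The normalization condition is ∫|χ|² 4πr² dr = 1 from 0 to ∞.
The angular integral contributes 4π, leaving ∫₀^∞ r²|χ|² dr.
The integral (without the A² prefactor) comes out to π·b^3.
Hence A² = 1/[π·b^3].
With b = 6.00: A² = 0.001474 and A = 0.03839.

A^2 ≈ 0.00147 nm^(-3)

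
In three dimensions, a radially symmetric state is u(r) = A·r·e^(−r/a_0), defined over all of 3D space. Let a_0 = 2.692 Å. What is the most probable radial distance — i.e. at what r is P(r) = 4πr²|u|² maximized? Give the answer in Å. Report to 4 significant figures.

Set d/dr [P(r) = 4πr²|u|²] = 0 and solve for r > 0.
This gives r = 2·a_0.
With a_0 = 2.692, the most probable radial distance is 5.3840 Å.

r ≈ 5.384 Å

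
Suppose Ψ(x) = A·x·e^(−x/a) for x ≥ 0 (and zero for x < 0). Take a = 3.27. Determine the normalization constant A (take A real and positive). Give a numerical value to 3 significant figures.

A ≈ 0.338

Require ∫ |Ψ|² dx = 1 over the whole domain.
Carrying out the integral gives A² · a^3/4.
So A² = (a^3/4)^(−1).
Substituting a = 3.27 gives A² = 0.1144, so A = 0.3382.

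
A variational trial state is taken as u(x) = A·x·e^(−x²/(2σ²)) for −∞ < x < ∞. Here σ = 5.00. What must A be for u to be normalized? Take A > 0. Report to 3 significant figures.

Require ∫ |u|² dx = 1 over the whole domain.
With ∫_{−∞}^{∞} x^(2m) e^(−αx²) dx = (2m−1)!!·√π / (2^m α^(m+1/2)), carrying out the integral gives A² · √(π)·σ^3/2.
Hence A² = 1/[√(π)·σ^3/2].
Plugging in σ = 5.00 yields A = 0.09501.

A ≈ 0.0950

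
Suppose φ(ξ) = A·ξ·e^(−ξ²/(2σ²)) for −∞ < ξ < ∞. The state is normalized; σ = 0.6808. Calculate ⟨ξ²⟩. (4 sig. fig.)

By definition ⟨ξ²⟩ = ∫ ξ^2 |φ(ξ)|² dξ.
Since the A² factors cancel between numerator and denominator, ⟨ξ²⟩ = 3·σ^2/2.
Putting σ = 0.6808 gives 0.69523.

⟨ξ^2⟩ ≈ 0.6952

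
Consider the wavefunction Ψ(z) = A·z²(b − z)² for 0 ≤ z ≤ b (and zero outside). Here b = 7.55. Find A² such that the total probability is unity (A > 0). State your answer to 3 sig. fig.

We need A² ∫|f|² dz = 1, taking the integral from 0 to b.
With Ψ = A·z²(b − z)², the integral evaluates to A²·[b^9/630].
Setting this equal to 1 gives A² = 1/(b^9/630).
Substituting b = 7.55 gives A² = 0.000007903, so A = 0.002811.

A^2 ≈ 0.00000790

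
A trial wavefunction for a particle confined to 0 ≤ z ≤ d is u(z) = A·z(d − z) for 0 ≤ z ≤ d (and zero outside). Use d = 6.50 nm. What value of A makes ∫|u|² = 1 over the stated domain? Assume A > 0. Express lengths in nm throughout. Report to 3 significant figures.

A ≈ 0.0508 nm^(-5/2)

We need A² ∫|f|² dz = 1, taking the integral from 0 to d.
Expanding the polynomial and integrating term by term, carrying out the integral gives A² · d^5/30.
Substituting d = 6.50 gives A² = 0.002586, so A = 0.05085.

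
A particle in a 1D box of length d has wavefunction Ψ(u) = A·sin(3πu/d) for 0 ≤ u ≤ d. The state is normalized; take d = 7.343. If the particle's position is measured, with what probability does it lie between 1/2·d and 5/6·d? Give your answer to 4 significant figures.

P ≈ 0.3333

The probability is P = ∫ |Ψ|² du over [1/2·d, 5/6·d].
Since A² = 1/(d/2), this is the region integral divided by the full normalization integral.
In terms of t = u/d (A² and the length scale cancel between numerator and denominator), P = [∫_{1/2}^{5/6} sin(3·π·t)^2 dt] / [∫_{0}^{1} sin(3·π·t)^2 dt].
With ∫ sin(3·π·t)^2 dt = t/2 - sin(6·π·t)/(12·π) + C, the region integral is 1/6 and the full one is 1/2.
Taking the ratio, P = 1/3.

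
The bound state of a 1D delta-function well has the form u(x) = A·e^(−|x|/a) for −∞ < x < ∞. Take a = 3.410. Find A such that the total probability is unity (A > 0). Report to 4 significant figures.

A ≈ 0.5415

Require ∫ |u|² dx = 1 over the whole domain.
The integral (without the A² prefactor) comes out to a.
Plugging in a = 3.410 yields A = 0.54153.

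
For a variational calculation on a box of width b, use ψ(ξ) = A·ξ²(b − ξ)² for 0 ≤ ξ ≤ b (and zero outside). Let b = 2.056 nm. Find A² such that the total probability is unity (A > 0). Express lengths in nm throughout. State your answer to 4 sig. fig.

A^2 ≈ 0.9597 nm^(-9)

The normalization condition is ∫|ψ|² dξ = 1 from 0 to b.
∫|ψ|² dξ = A²·(b^9/630).
Setting this equal to 1 gives A² = 1/(b^9/630).
With b = 2.056: A² = 0.95969 and A = 0.97964.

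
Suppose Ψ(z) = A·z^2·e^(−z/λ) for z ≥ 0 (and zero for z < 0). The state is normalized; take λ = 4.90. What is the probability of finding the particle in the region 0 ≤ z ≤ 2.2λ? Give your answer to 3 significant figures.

|Ψ|² is the probability density, so P = ∫_{0}^{2.2λ} |Ψ|² dz.
Since A² = 1/(3·λ^5/4), this is the region integral divided by the full normalization integral.
In terms of u = z/λ (A² and the length scale cancel between numerator and denominator), P = [∫_{0}^{2.2} u^4·e^(-2·u) du] / [∫_{0}^{∞} u^4·e^(-2·u) du].
An antiderivative of u^4·e^(-2·u) is -(u^4/2 + u^3 + 3·u^2/2 + 3·u/2 + 3/4)·e^(-2·u); evaluating from 0 to 2.2 gives ≈ 0.33661, while the full integral is 3/4.
The result is P = 0.4488.

P ≈ 0.449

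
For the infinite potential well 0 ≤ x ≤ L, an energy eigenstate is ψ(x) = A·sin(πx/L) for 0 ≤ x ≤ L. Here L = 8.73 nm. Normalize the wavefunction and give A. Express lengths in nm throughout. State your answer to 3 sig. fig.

Normalization requires ∫|ψ|² dx = 1, integrated from 0 to L.
Using sin²θ = (1 − cos 2θ)/2, with ψ = A·sin(πx/L), the integral evaluates to A²·[L/2].
Plugging in L = 8.73 yields A = 0.4786.

A ≈ 0.479 nm^(-1/2)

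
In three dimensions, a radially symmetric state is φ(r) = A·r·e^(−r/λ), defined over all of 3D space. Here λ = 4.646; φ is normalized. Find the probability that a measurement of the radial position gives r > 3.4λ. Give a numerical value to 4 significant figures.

P ≈ 0.1920

P = ∫ |φ|² 4πr² dr over r > 3.4λ.
The full normalization integral is A²·[3·π·λ^5] = 1, fixing A².
In terms of u = r/λ (A², 4π and the length scale all cancel between numerator and denominator), P = [∫_{3.4}^{∞} u^4·e^(-2·u) du] / [∫_{0}^{∞} u^4·e^(-2·u) du].
An antiderivative of u^4·e^(-2·u) is -(u^4/2 + u^3 + 3·u^2/2 + 3·u/2 + 3/4)·e^(-2·u); evaluating from 3.4 to ∞ gives ≈ 0.144023, while the full integral is 3/4.
This evaluates to P = 0.19203.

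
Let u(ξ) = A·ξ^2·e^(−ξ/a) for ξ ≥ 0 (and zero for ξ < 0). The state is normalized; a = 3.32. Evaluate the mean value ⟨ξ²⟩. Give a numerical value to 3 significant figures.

The expectation value is the |u|²-weighted average of ξ^2: ∫ ξ^2|u|² dξ.
Recall ∫₀^∞ ξ^m e^(−ξ/β) dξ = m!·β^(m+1), since the A² factors cancel between numerator and denominator, ⟨ξ²⟩ = 15·a^2/2.
Putting a = 3.32 gives 82.67.

⟨ξ^2⟩ ≈ 82.7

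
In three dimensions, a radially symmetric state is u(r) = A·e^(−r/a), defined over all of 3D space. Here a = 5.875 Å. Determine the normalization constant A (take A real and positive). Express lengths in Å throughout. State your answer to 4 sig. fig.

Require ∫ |u|² 4πr² dr = 1 over the whole domain.
With ∫₀^∞ r^2 e^(−αr) dr = 2!/α^3, with u = A·e^(−r/a), the integral evaluates to A²·[π·a^3].
Plugging in a = 5.875 yields A = 0.039620.

A ≈ 0.03962 Å^(-3/2)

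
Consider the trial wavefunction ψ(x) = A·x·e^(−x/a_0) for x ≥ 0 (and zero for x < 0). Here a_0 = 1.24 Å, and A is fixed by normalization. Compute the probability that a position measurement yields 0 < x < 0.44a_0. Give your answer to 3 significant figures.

|ψ|² is the probability density, so P = ∫_{0}^{0.44a_0} |ψ|² dx.
The normalization integral ∫|ψ|²dx over the whole domain equals a_0^3/4·A², and A² cancels in the ratio.
Substituting u = x/a_0, A² and the length scale cancel in the ratio: P = ∫_{0}^{0.44} u^2·e^(-2·u) du / ∫_{0}^{∞} u^2·e^(-2·u) du.
With ∫ u^2·e^(-2·u) du = -(2·u^2 + 2·u + 1)·e^(-2·u)/4 + C, the region integral is 1/4 - 1417·e^(-22/25)/2500 and the full one is 1/4.
Taking the ratio, P = 0.05960.

P ≈ 0.0596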